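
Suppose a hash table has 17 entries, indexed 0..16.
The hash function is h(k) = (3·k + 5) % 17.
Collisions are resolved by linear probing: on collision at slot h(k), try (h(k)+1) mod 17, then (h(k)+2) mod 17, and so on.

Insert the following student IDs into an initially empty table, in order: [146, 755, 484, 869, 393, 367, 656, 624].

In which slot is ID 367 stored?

2

146: h=1 -> slot 1
755: h=9 -> slot 9
484: h=12 -> slot 12
869: h=11 -> slot 11
393: h=11, probe 11,12,13 -> slot 13
367: h=1, probe 1,2 -> slot 2
656: h=1, probe 1,2,3 -> slot 3
624: h=7 -> slot 7
Table: [_, 146, 367, 656, _, _, _, 624, _, 755, _, 869, 484, 393, _, _, _]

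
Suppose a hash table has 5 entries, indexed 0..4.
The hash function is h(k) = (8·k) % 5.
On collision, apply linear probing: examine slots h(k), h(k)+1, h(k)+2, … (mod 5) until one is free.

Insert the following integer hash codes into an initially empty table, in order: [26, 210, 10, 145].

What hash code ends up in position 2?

145

26: h=3 => slot 3
210: h=0 => slot 0
10: h=0, probe 0,1 => slot 1
145: h=0, probe 0,1,2 => slot 2
Table: [210, 10, 145, 26, _]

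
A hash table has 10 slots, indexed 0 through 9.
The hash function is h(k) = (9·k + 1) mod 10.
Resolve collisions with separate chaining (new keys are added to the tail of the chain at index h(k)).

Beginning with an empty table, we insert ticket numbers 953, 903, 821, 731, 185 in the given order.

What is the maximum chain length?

953 -> bucket 8
903 -> bucket 8 (collision)
821 -> bucket 0
731 -> bucket 0 (collision)
185 -> bucket 6
Final buckets:
0: 821 -> 731
1: .
2: .
3: .
4: .
5: .
6: 185
7: .
8: 953 -> 903
9: .

2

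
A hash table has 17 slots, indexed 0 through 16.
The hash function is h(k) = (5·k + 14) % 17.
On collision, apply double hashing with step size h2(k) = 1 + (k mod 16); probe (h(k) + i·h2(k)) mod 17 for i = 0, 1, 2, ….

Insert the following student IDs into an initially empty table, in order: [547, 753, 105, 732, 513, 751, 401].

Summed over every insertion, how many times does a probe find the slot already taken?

547: h=12 → slot 12
753: h=5 → slot 5
105: h=12, h2=10, probe 12,5,15 → slot 15
732: h=2 → slot 2
513: h=12, h2=2, probe 12,14 → slot 14
751: h=12, h2=16, probe 12,11 → slot 11
401: h=13 → slot 13
Table: [_, _, 732, _, _, 753, _, _, _, _, _, 751, 547, 401, 513, 105, _]

4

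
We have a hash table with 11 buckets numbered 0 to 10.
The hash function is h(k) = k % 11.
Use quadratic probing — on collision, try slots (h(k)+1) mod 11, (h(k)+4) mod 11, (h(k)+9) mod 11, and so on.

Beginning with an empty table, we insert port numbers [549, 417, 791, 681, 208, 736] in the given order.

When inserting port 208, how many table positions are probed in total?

549: h=10 -> slot 10
417: h=10, probe 10,0 -> slot 0
791: h=10, probe 10,0,3 -> slot 3
681: h=10, probe 10,0,3,8 -> slot 8
208: h=10, probe 10,0,3,8,4 -> slot 4
736: h=10, probe 10,0,3,8,4,2 -> slot 2
Table: [417, ., 736, 791, 208, ., ., ., 681, ., 549]

5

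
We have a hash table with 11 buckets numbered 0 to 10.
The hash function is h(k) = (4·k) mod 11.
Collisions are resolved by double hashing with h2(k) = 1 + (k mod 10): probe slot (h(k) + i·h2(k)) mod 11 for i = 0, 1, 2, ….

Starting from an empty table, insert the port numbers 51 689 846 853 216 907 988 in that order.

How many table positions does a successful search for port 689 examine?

2

51 hashes to 6; slot 6 is free => place at 6.
689 hashes to 6, h2=10; 6 taken => place at 5.
846 hashes to 7; slot 7 is free => place at 7.
853 hashes to 2; slot 2 is free => place at 2.
216 hashes to 6, h2=7; 6,2 taken => place at 9.
907 hashes to 9, h2=8; 9,6 taken => place at 3.
988 hashes to 3, h2=9; 3 taken => place at 1.
Table: [∅, 988, 853, 907, ∅, 689, 51, 846, ∅, 216, ∅]
Lookup 689: h=6, h2=10, probe 6,5 → found at 5.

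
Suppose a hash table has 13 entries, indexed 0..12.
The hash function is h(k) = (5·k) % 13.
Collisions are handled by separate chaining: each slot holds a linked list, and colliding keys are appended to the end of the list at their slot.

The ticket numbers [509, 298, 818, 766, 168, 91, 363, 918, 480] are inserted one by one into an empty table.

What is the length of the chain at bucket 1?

509 → bucket 10
298 → bucket 8
818 → bucket 8 (collision)
766 → bucket 8 (collision)
168 → bucket 8 (collision)
91 → bucket 0
363 → bucket 8 (collision)
918 → bucket 1
480 → bucket 8 (collision)
Final buckets:
0: 91
1: 918
2: _
3: _
4: _
5: _
6: _
7: _
8: 298 -> 818 -> 766 -> 168 -> 363 -> 480
9: _
10: 509
11: _
12: _

1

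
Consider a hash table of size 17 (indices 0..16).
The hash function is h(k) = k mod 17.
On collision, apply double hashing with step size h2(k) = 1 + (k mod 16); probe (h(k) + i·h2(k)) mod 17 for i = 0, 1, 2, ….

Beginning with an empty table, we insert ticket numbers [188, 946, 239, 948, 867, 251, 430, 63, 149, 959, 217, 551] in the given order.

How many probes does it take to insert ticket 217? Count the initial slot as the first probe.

188: h=1 → slot 1
946: h=11 → slot 11
239: h=1, h2=16, probe 1,0 → slot 0
948: h=13 → slot 13
867: h=0, h2=4, probe 0,4 → slot 4
251: h=13, h2=12, probe 13,8 → slot 8
430: h=5 → slot 5
63: h=12 → slot 12
149: h=13, h2=6, probe 13,2 → slot 2
959: h=7 → slot 7
217: h=13, h2=10, probe 13,6 → slot 6
551: h=7, h2=8, probe 7,15 → slot 15
Table: [239, 188, 149, _, 867, 430, 217, 959, 251, _, _, 946, 63, 948, _, 551, _]

2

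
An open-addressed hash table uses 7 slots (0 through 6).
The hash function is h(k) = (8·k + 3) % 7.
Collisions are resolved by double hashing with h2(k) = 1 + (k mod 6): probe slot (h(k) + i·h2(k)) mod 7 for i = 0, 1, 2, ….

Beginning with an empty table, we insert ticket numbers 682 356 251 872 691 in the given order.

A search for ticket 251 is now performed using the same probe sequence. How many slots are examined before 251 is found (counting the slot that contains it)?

682 hashes to 6; slot 6 is free → place at 6.
356 hashes to 2; slot 2 is free → place at 2.
251 hashes to 2, h2=6; 2 taken → place at 1.
872 hashes to 0; slot 0 is free → place at 0.
691 hashes to 1, h2=2; 1 taken → place at 3.
Table: [872, 251, 356, 691, ., ., 682]
Lookup 251: h=2, h2=6, probe 2,1 → found at 1.

2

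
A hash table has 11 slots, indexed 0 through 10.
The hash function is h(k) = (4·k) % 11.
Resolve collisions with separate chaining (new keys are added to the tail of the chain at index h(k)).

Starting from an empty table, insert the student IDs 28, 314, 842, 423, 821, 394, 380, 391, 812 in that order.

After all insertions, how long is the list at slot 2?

Insert 28: h=2, bucket 2 empty -> new chain.
Insert 314: h=2, bucket 2 nonempty -> append to chain.
Insert 842: h=2, bucket 2 nonempty -> append to chain.
Insert 423: h=9, bucket 9 empty -> new chain.
Insert 821: h=6, bucket 6 empty -> new chain.
Insert 394: h=3, bucket 3 empty -> new chain.
Insert 380: h=2, bucket 2 nonempty -> append to chain.
Insert 391: h=2, bucket 2 nonempty -> append to chain.
Insert 812: h=3, bucket 3 nonempty -> append to chain.
Final buckets:
0: —
1: —
2: 28 -> 314 -> 842 -> 380 -> 391
3: 394 -> 812
4: —
5: —
6: 821
7: —
8: —
9: 423
10: —

5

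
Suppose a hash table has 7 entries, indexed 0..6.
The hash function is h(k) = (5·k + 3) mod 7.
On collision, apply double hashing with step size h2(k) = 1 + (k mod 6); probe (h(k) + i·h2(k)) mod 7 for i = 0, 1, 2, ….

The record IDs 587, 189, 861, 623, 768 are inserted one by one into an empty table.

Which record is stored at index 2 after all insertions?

Insert 587: h=5, slot 5 empty -> index 5.
Insert 189: h=3, slot 3 empty -> index 3.
Insert 861: h=3, h2=4, slot 3 occupied -> index 0.
Insert 623: h=3, h2=6, slot 3 occupied -> index 2.
Insert 768: h=0, h2=1, slot 0 occupied -> index 1.
Table: [861, 768, 623, 189, ∅, 587, ∅]

623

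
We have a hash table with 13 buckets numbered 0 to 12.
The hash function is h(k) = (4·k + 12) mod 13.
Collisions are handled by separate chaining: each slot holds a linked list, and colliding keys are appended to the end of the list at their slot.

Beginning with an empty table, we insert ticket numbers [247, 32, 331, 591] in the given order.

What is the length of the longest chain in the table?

3

247 → bucket 12
32 → bucket 10
331 → bucket 10 (collision)
591 → bucket 10 (collision)
Final buckets:
0: -
1: -
2: -
3: -
4: -
5: -
6: -
7: -
8: -
9: -
10: 32 -> 331 -> 591
11: -
12: 247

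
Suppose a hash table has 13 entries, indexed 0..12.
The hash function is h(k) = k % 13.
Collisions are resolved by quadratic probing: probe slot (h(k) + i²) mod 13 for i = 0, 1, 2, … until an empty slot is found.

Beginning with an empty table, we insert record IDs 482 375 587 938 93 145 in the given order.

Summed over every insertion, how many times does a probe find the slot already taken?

7

Insert 482: h=1, slot 1 empty → index 1.
Insert 375: h=11, slot 11 empty → index 11.
Insert 587: h=2, slot 2 empty → index 2.
Insert 938: h=2, slot 2 occupied → index 3.
Insert 93: h=2, slots 2,3 occupied → index 6.
Insert 145: h=2, slots 2,3,6,11 occupied → index 5.
Table: [—, 482, 587, 938, —, 145, 93, —, —, —, —, 375, —]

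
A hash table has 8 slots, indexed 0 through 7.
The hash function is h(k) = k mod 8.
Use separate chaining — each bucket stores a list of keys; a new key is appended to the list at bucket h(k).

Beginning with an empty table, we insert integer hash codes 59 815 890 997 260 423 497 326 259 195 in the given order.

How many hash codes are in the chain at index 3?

3

59 → bucket 3
815 → bucket 7
890 → bucket 2
997 → bucket 5
260 → bucket 4
423 → bucket 7 (collision)
497 → bucket 1
326 → bucket 6
259 → bucket 3 (collision)
195 → bucket 3 (collision)
Final buckets:
0: ∅
1: 497
2: 890
3: 59 -> 259 -> 195
4: 260
5: 997
6: 326
7: 815 -> 423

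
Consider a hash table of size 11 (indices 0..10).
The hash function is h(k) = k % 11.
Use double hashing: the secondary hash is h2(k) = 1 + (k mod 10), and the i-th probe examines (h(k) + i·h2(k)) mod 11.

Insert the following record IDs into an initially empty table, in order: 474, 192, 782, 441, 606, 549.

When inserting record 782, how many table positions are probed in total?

474 hashes to 1; slot 1 is free -> place at 1.
192 hashes to 5; slot 5 is free -> place at 5.
782 hashes to 1, h2=3; 1 taken -> place at 4.
441 hashes to 1, h2=2; 1 taken -> place at 3.
606 hashes to 1, h2=7; 1 taken -> place at 8.
549 hashes to 10; slot 10 is free -> place at 10.
Table: [-, 474, -, 441, 782, 192, -, -, 606, -, 549]

2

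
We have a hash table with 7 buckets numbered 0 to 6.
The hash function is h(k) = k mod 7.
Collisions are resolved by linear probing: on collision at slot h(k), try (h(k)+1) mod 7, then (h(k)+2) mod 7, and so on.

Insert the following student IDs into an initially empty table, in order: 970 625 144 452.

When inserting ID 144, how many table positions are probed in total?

970: h=4 → slot 4
625: h=2 → slot 2
144: h=4, probe 4,5 → slot 5
452: h=4, probe 4,5,6 → slot 6
Table: [., ., 625, ., 970, 144, 452]

2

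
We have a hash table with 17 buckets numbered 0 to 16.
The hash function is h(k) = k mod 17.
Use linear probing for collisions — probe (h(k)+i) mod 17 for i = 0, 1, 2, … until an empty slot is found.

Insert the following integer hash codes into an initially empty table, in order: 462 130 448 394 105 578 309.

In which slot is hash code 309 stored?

462 hashes to 3; slot 3 is free => place at 3.
130 hashes to 11; slot 11 is free => place at 11.
448 hashes to 6; slot 6 is free => place at 6.
394 hashes to 3; 3 taken => place at 4.
105 hashes to 3; 3,4 taken => place at 5.
578 hashes to 0; slot 0 is free => place at 0.
309 hashes to 3; 3,4,5,6 taken => place at 7.
Table: [578, ∅, ∅, 462, 394, 105, 448, 309, ∅, ∅, ∅, 130, ∅, ∅, ∅, ∅, ∅]

7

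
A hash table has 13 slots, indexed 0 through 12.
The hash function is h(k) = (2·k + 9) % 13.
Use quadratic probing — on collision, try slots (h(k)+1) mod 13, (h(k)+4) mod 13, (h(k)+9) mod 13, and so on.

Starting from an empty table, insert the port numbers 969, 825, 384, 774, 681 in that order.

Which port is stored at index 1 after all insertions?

774

969: h=10 -> slot 10
825: h=8 -> slot 8
384: h=10, probe 10,11 -> slot 11
774: h=10, probe 10,11,1 -> slot 1
681: h=6 -> slot 6
Table: [-, 774, -, -, -, -, 681, -, 825, -, 969, 384, -]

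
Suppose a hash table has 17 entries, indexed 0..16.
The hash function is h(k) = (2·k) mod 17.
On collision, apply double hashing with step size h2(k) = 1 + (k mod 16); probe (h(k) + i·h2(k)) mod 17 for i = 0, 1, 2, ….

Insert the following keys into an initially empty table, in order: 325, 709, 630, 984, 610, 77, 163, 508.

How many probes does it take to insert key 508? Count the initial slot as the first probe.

2

325: h=4 => slot 4
709: h=7 => slot 7
630: h=2 => slot 2
984: h=13 => slot 13
610: h=13, h2=3, probe 13,16 => slot 16
77: h=1 => slot 1
163: h=3 => slot 3
508: h=13, h2=13, probe 13,9 => slot 9
Table: [-, 77, 630, 163, 325, -, -, 709, -, 508, -, -, -, 984, -, -, 610]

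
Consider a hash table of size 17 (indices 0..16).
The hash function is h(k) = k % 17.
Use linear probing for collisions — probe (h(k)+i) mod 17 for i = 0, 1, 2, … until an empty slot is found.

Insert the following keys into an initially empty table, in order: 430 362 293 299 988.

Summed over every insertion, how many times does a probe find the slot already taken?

1

430: h=5 => slot 5
362: h=5, probe 5,6 => slot 6
293: h=4 => slot 4
299: h=10 => slot 10
988: h=2 => slot 2
Table: [_, _, 988, _, 293, 430, 362, _, _, _, 299, _, _, _, _, _, _]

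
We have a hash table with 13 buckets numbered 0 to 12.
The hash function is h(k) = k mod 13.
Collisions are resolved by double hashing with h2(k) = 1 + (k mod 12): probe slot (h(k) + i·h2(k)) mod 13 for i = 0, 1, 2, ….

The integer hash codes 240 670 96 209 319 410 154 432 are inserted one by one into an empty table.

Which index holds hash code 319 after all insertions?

Insert 240: h=6, slot 6 empty -> index 6.
Insert 670: h=7, slot 7 empty -> index 7.
Insert 96: h=5, slot 5 empty -> index 5.
Insert 209: h=1, slot 1 empty -> index 1.
Insert 319: h=7, h2=8, slot 7 occupied -> index 2.
Insert 410: h=7, h2=3, slot 7 occupied -> index 10.
Insert 154: h=11, slot 11 empty -> index 11.
Insert 432: h=3, slot 3 empty -> index 3.
Table: [—, 209, 319, 432, —, 96, 240, 670, —, —, 410, 154, —]

2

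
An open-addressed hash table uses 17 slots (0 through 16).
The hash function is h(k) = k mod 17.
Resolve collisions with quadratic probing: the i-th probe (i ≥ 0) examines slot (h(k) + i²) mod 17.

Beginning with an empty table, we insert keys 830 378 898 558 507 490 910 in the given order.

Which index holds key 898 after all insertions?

Insert 830: h=14, slot 14 empty → index 14.
Insert 378: h=4, slot 4 empty → index 4.
Insert 898: h=14, slot 14 occupied → index 15.
Insert 558: h=14, slots 14,15 occupied → index 1.
Insert 507: h=14, slots 14,15,1 occupied → index 6.
Insert 490: h=14, slots 14,15,1,6 occupied → index 13.
Insert 910: h=9, slot 9 empty → index 9.
Table: [., 558, ., ., 378, ., 507, ., ., 910, ., ., ., 490, 830, 898, .]

15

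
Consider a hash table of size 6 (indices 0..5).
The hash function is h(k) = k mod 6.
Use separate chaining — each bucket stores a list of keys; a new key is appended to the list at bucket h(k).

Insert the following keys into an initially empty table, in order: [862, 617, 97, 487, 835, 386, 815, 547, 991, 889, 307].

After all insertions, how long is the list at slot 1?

7

Insert 862: h=4, bucket 4 empty -> new chain.
Insert 617: h=5, bucket 5 empty -> new chain.
Insert 97: h=1, bucket 1 empty -> new chain.
Insert 487: h=1, bucket 1 nonempty -> append to chain.
Insert 835: h=1, bucket 1 nonempty -> append to chain.
Insert 386: h=2, bucket 2 empty -> new chain.
Insert 815: h=5, bucket 5 nonempty -> append to chain.
Insert 547: h=1, bucket 1 nonempty -> append to chain.
Insert 991: h=1, bucket 1 nonempty -> append to chain.
Insert 889: h=1, bucket 1 nonempty -> append to chain.
Insert 307: h=1, bucket 1 nonempty -> append to chain.
Final buckets:
0: -
1: 97 -> 487 -> 835 -> 547 -> 991 -> 889 -> 307
2: 386
3: -
4: 862
5: 617 -> 815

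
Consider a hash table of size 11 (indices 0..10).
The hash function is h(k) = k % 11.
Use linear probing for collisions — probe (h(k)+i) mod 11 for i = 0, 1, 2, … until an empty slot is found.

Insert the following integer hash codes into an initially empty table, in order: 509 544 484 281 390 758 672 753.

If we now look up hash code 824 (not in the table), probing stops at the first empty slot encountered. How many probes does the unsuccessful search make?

509: h=3 -> slot 3
544: h=5 -> slot 5
484: h=0 -> slot 0
281: h=6 -> slot 6
390: h=5, probe 5,6,7 -> slot 7
758: h=10 -> slot 10
672: h=1 -> slot 1
753: h=5, probe 5,6,7,8 -> slot 8
Table: [484, 672, ∅, 509, ∅, 544, 281, 390, 753, ∅, 758]
Lookup 824: h=10, probe 10,0,1,2 → slot 2 empty, not found.

4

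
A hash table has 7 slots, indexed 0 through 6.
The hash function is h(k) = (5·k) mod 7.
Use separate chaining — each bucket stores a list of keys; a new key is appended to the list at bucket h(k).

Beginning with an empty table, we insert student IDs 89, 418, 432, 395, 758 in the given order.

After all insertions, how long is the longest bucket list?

89 -> bucket 4
418 -> bucket 4 (collision)
432 -> bucket 4 (collision)
395 -> bucket 1
758 -> bucket 3
Final buckets:
0: —
1: 395
2: —
3: 758
4: 89 -> 418 -> 432
5: —
6: —

3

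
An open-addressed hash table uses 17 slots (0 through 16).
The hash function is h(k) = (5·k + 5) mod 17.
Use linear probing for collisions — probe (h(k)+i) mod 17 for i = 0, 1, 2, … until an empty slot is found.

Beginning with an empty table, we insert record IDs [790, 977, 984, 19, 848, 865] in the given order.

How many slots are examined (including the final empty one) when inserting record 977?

2

790 hashes to 11; slot 11 is free → place at 11.
977 hashes to 11; 11 taken → place at 12.
984 hashes to 12; 12 taken → place at 13.
19 hashes to 15; slot 15 is free → place at 15.
848 hashes to 12; 12,13 taken → place at 14.
865 hashes to 12; 12,13,14,15 taken → place at 16.
Table: [—, —, —, —, —, —, —, —, —, —, —, 790, 977, 984, 848, 19, 865]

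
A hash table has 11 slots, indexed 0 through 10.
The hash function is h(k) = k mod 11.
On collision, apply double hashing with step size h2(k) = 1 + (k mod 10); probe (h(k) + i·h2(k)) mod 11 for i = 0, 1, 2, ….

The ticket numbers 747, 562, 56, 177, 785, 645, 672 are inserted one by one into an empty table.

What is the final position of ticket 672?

2

747: h=10 → slot 10
562: h=1 → slot 1
56: h=1, h2=7, probe 1,8 → slot 8
177: h=1, h2=8, probe 1,9 → slot 9
785: h=4 → slot 4
645: h=7 → slot 7
672: h=1, h2=3, probe 1,4,7,10,2 → slot 2
Table: [., 562, 672, ., 785, ., ., 645, 56, 177, 747]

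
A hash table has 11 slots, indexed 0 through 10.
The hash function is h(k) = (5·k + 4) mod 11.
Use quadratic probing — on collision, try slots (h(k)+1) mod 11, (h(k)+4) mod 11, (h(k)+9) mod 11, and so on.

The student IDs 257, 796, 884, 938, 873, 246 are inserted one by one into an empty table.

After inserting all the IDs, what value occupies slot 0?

873

Insert 257: h=2, slot 2 empty -> index 2.
Insert 796: h=2, slot 2 occupied -> index 3.
Insert 884: h=2, slots 2,3 occupied -> index 6.
Insert 938: h=8, slot 8 empty -> index 8.
Insert 873: h=2, slots 2,3,6 occupied -> index 0.
Insert 246: h=2, slots 2,3,6,0 occupied -> index 7.
Table: [873, ∅, 257, 796, ∅, ∅, 884, 246, 938, ∅, ∅]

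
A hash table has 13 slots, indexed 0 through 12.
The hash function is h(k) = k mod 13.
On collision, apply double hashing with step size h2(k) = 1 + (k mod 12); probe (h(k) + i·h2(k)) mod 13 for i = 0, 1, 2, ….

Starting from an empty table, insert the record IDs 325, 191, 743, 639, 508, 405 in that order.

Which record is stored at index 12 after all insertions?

325: h=0 → slot 0
191: h=9 → slot 9
743: h=2 → slot 2
639: h=2, h2=4, probe 2,6 → slot 6
508: h=1 → slot 1
405: h=2, h2=10, probe 2,12 → slot 12
Table: [325, 508, 743, —, —, —, 639, —, —, 191, —, —, 405]

405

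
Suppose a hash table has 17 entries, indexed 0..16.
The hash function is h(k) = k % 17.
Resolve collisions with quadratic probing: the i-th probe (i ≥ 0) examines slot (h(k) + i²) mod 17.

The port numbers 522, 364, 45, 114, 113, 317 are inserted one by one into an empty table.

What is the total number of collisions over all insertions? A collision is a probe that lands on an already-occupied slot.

Insert 522: h=12, slot 12 empty → index 12.
Insert 364: h=7, slot 7 empty → index 7.
Insert 45: h=11, slot 11 empty → index 11.
Insert 114: h=12, slot 12 occupied → index 13.
Insert 113: h=11, slots 11,12 occupied → index 15.
Insert 317: h=11, slots 11,12,15 occupied → index 3.
Table: [., ., ., 317, ., ., ., 364, ., ., ., 45, 522, 114, ., 113, .]

6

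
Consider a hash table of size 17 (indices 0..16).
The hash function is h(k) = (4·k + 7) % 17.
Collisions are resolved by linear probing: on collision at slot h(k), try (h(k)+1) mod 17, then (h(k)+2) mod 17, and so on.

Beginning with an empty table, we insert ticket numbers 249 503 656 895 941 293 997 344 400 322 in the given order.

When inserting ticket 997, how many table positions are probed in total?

249 hashes to 0; slot 0 is free -> place at 0.
503 hashes to 13; slot 13 is free -> place at 13.
656 hashes to 13; 13 taken -> place at 14.
895 hashes to 0; 0 taken -> place at 1.
941 hashes to 14; 14 taken -> place at 15.
293 hashes to 6; slot 6 is free -> place at 6.
997 hashes to 0; 0,1 taken -> place at 2.
344 hashes to 6; 6 taken -> place at 7.
400 hashes to 9; slot 9 is free -> place at 9.
322 hashes to 3; slot 3 is free -> place at 3.
Table: [249, 895, 997, 322, ., ., 293, 344, ., 400, ., ., ., 503, 656, 941, .]

3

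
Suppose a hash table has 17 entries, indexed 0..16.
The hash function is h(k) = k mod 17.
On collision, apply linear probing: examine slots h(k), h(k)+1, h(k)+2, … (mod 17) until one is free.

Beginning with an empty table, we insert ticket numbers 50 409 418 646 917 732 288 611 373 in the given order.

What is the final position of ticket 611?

5

50: h=16 → slot 16
409: h=1 → slot 1
418: h=10 → slot 10
646: h=0 → slot 0
917: h=16, probe 16,0,1,2 → slot 2
732: h=1, probe 1,2,3 → slot 3
288: h=16, probe 16,0,1,2,3,4 → slot 4
611: h=16, probe 16,0,1,2,3,4,5 → slot 5
373: h=16, probe 16,0,1,2,3,4,5,6 → slot 6
Table: [646, 409, 917, 732, 288, 611, 373, ∅, ∅, ∅, 418, ∅, ∅, ∅, ∅, ∅, 50]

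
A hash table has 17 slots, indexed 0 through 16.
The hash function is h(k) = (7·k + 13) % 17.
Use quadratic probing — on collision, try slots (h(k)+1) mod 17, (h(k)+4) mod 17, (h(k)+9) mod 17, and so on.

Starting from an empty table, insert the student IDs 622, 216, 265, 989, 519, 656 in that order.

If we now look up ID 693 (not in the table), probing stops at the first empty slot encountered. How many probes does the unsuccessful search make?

2

622 hashes to 15; slot 15 is free -> place at 15.
216 hashes to 12; slot 12 is free -> place at 12.
265 hashes to 15; 15 taken -> place at 16.
989 hashes to 0; slot 0 is free -> place at 0.
519 hashes to 8; slot 8 is free -> place at 8.
656 hashes to 15; 15,16 taken -> place at 2.
Table: [989, -, 656, -, -, -, -, -, 519, -, -, -, 216, -, -, 622, 265]
Lookup 693: h=2, probe 2,3 → slot 3 empty, not found.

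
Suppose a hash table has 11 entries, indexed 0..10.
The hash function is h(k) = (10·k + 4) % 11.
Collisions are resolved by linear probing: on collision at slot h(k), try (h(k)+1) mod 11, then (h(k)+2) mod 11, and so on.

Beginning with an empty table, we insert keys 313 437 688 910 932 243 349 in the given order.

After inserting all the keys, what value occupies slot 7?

437

Insert 313: h=10, slot 10 empty -> index 10.
Insert 437: h=7, slot 7 empty -> index 7.
Insert 688: h=9, slot 9 empty -> index 9.
Insert 910: h=7, slot 7 occupied -> index 8.
Insert 932: h=7, slots 7,8,9,10 occupied -> index 0.
Insert 243: h=3, slot 3 empty -> index 3.
Insert 349: h=7, slots 7,8,9,10,0 occupied -> index 1.
Table: [932, 349, -, 243, -, -, -, 437, 910, 688, 313]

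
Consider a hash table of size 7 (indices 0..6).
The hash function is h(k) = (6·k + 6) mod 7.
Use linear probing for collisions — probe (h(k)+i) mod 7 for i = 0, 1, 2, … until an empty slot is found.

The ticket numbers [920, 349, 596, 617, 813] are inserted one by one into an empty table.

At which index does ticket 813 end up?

920 hashes to 3; slot 3 is free => place at 3.
349 hashes to 0; slot 0 is free => place at 0.
596 hashes to 5; slot 5 is free => place at 5.
617 hashes to 5; 5 taken => place at 6.
813 hashes to 5; 5,6,0 taken => place at 1.
Table: [349, 813, _, 920, _, 596, 617]

1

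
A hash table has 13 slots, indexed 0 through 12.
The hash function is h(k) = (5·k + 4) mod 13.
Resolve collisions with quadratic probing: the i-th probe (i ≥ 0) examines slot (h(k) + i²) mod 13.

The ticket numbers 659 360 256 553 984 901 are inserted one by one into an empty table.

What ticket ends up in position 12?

901

659: h=10 → slot 10
360: h=10, probe 10,11 → slot 11
256: h=10, probe 10,11,1 → slot 1
553: h=0 → slot 0
984: h=10, probe 10,11,1,6 → slot 6
901: h=11, probe 11,12 → slot 12
Table: [553, 256, ∅, ∅, ∅, ∅, 984, ∅, ∅, ∅, 659, 360, 901]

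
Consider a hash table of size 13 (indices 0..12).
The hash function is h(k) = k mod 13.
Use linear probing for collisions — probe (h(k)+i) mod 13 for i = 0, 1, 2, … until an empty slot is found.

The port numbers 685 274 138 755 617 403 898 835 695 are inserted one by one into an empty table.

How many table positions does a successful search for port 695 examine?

2

Insert 685: h=9, slot 9 empty → index 9.
Insert 274: h=1, slot 1 empty → index 1.
Insert 138: h=8, slot 8 empty → index 8.
Insert 755: h=1, slot 1 occupied → index 2.
Insert 617: h=6, slot 6 empty → index 6.
Insert 403: h=0, slot 0 empty → index 0.
Insert 898: h=1, slots 1,2 occupied → index 3.
Insert 835: h=3, slot 3 occupied → index 4.
Insert 695: h=6, slot 6 occupied → index 7.
Table: [403, 274, 755, 898, 835, ., 617, 695, 138, 685, ., ., .]
Lookup 695: h=6, probe 6,7 → found at 7.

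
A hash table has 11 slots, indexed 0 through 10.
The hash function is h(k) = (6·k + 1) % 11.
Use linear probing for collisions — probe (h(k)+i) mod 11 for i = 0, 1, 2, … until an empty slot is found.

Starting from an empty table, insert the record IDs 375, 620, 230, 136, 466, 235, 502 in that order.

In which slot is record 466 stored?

5

Insert 375: h=7, slot 7 empty → index 7.
Insert 620: h=3, slot 3 empty → index 3.
Insert 230: h=6, slot 6 empty → index 6.
Insert 136: h=3, slot 3 occupied → index 4.
Insert 466: h=3, slots 3,4 occupied → index 5.
Insert 235: h=3, slots 3,4,5,6,7 occupied → index 8.
Insert 502: h=10, slot 10 empty → index 10.
Table: [_, _, _, 620, 136, 466, 230, 375, 235, _, 502]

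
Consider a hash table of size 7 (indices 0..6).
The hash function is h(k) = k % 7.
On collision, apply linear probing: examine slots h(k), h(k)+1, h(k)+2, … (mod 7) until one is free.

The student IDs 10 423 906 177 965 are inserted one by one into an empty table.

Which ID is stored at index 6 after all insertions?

965

Insert 10: h=3, slot 3 empty => index 3.
Insert 423: h=3, slot 3 occupied => index 4.
Insert 906: h=3, slots 3,4 occupied => index 5.
Insert 177: h=2, slot 2 empty => index 2.
Insert 965: h=6, slot 6 empty => index 6.
Table: [—, —, 177, 10, 423, 906, 965]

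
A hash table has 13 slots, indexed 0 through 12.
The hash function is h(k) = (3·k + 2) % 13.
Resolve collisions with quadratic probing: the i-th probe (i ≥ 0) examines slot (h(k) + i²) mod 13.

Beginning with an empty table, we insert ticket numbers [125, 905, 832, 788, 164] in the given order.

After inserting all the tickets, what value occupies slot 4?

788

125 hashes to 0; slot 0 is free => place at 0.
905 hashes to 0; 0 taken => place at 1.
832 hashes to 2; slot 2 is free => place at 2.
788 hashes to 0; 0,1 taken => place at 4.
164 hashes to 0; 0,1,4 taken => place at 9.
Table: [125, 905, 832, _, 788, _, _, _, _, 164, _, _, _]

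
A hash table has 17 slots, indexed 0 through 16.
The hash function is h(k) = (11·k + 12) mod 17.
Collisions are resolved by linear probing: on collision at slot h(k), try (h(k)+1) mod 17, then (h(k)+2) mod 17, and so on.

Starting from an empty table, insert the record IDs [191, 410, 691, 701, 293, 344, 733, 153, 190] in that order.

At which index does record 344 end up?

191 hashes to 5; slot 5 is free → place at 5.
410 hashes to 0; slot 0 is free → place at 0.
691 hashes to 14; slot 14 is free → place at 14.
701 hashes to 5; 5 taken → place at 6.
293 hashes to 5; 5,6 taken → place at 7.
344 hashes to 5; 5,6,7 taken → place at 8.
733 hashes to 0; 0 taken → place at 1.
153 hashes to 12; slot 12 is free → place at 12.
190 hashes to 11; slot 11 is free → place at 11.
Table: [410, 733, ., ., ., 191, 701, 293, 344, ., ., 190, 153, ., 691, ., .]

8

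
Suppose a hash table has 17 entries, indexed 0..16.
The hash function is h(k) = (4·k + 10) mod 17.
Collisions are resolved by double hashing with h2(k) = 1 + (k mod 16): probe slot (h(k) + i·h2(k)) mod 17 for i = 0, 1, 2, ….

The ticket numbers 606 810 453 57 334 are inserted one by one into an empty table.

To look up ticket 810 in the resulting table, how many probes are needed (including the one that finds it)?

606: h=3 -> slot 3
810: h=3, h2=11, probe 3,14 -> slot 14
453: h=3, h2=6, probe 3,9 -> slot 9
57: h=0 -> slot 0
334: h=3, h2=15, probe 3,1 -> slot 1
Table: [57, 334, ∅, 606, ∅, ∅, ∅, ∅, ∅, 453, ∅, ∅, ∅, ∅, 810, ∅, ∅]
Lookup 810: h=3, h2=11, probe 3,14 → found at 14.

2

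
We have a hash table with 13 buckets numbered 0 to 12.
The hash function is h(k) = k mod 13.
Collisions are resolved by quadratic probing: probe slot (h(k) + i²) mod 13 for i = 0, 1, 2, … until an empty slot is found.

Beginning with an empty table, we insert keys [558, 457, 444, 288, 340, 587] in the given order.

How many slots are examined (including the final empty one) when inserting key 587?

Insert 558: h=12, slot 12 empty -> index 12.
Insert 457: h=2, slot 2 empty -> index 2.
Insert 444: h=2, slot 2 occupied -> index 3.
Insert 288: h=2, slots 2,3 occupied -> index 6.
Insert 340: h=2, slots 2,3,6 occupied -> index 11.
Insert 587: h=2, slots 2,3,6,11 occupied -> index 5.
Table: [-, -, 457, 444, -, 587, 288, -, -, -, -, 340, 558]

5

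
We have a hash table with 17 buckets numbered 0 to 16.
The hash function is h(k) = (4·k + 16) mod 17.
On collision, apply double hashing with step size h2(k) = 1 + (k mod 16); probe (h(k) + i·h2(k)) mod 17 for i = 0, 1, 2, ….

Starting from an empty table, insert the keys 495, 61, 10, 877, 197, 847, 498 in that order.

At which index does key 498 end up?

Insert 495: h=7, slot 7 empty => index 7.
Insert 61: h=5, slot 5 empty => index 5.
Insert 10: h=5, h2=11, slot 5 occupied => index 16.
Insert 877: h=5, h2=14, slot 5 occupied => index 2.
Insert 197: h=5, h2=6, slot 5 occupied => index 11.
Insert 847: h=4, slot 4 empty => index 4.
Insert 498: h=2, h2=3, slots 2,5 occupied => index 8.
Table: [_, _, 877, _, 847, 61, _, 495, 498, _, _, 197, _, _, _, _, 10]

8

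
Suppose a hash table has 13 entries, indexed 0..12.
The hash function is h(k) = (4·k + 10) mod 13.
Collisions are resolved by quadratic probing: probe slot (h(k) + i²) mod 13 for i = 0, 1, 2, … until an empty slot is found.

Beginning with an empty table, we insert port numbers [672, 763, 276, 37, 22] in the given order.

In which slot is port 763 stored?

8

672: h=7 -> slot 7
763: h=7, probe 7,8 -> slot 8
276: h=9 -> slot 9
37: h=2 -> slot 2
22: h=7, probe 7,8,11 -> slot 11
Table: [—, —, 37, —, —, —, —, 672, 763, 276, —, 22, —]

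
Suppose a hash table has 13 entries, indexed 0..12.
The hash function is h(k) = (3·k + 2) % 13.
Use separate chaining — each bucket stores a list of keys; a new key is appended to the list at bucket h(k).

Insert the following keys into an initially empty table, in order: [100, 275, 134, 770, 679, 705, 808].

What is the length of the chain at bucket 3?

1

Insert 100: h=3, bucket 3 empty -> new chain.
Insert 275: h=8, bucket 8 empty -> new chain.
Insert 134: h=1, bucket 1 empty -> new chain.
Insert 770: h=11, bucket 11 empty -> new chain.
Insert 679: h=11, bucket 11 nonempty -> append to chain.
Insert 705: h=11, bucket 11 nonempty -> append to chain.
Insert 808: h=8, bucket 8 nonempty -> append to chain.
Final buckets:
0: .
1: 134
2: .
3: 100
4: .
5: .
6: .
7: .
8: 275 -> 808
9: .
10: .
11: 770 -> 679 -> 705
12: .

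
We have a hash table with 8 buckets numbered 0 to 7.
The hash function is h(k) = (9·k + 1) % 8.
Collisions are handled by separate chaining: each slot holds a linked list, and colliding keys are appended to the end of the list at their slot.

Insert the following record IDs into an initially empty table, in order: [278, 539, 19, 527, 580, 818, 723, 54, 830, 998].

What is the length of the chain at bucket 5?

278 → bucket 7
539 → bucket 4
19 → bucket 4 (collision)
527 → bucket 0
580 → bucket 5
818 → bucket 3
723 → bucket 4 (collision)
54 → bucket 7 (collision)
830 → bucket 7 (collision)
998 → bucket 7 (collision)
Final buckets:
0: 527
1: -
2: -
3: 818
4: 539 -> 19 -> 723
5: 580
6: -
7: 278 -> 54 -> 830 -> 998

1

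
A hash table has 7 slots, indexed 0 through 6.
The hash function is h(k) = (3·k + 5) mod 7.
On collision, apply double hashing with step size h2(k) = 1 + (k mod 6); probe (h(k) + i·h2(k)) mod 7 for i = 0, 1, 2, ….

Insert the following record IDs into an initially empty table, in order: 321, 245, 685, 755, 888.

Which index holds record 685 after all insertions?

321: h=2 -> slot 2
245: h=5 -> slot 5
685: h=2, h2=2, probe 2,4 -> slot 4
755: h=2, h2=6, probe 2,1 -> slot 1
888: h=2, h2=1, probe 2,3 -> slot 3
Table: [—, 755, 321, 888, 685, 245, —]

4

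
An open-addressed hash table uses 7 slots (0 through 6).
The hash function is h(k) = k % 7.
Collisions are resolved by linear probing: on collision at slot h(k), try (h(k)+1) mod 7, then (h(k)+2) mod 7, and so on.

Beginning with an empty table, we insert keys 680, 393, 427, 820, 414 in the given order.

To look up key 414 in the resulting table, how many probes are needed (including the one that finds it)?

4

Insert 680: h=1, slot 1 empty -> index 1.
Insert 393: h=1, slot 1 occupied -> index 2.
Insert 427: h=0, slot 0 empty -> index 0.
Insert 820: h=1, slots 1,2 occupied -> index 3.
Insert 414: h=1, slots 1,2,3 occupied -> index 4.
Table: [427, 680, 393, 820, 414, —, —]
Lookup 414: h=1, probe 1,2,3,4 → found at 4.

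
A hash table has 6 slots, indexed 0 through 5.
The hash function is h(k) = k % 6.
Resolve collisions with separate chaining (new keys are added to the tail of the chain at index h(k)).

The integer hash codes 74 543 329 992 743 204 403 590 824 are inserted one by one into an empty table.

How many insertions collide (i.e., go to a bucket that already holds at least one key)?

74 → bucket 2
543 → bucket 3
329 → bucket 5
992 → bucket 2 (collision)
743 → bucket 5 (collision)
204 → bucket 0
403 → bucket 1
590 → bucket 2 (collision)
824 → bucket 2 (collision)
Final buckets:
0: 204
1: 403
2: 74 -> 992 -> 590 -> 824
3: 543
4: —
5: 329 -> 743

4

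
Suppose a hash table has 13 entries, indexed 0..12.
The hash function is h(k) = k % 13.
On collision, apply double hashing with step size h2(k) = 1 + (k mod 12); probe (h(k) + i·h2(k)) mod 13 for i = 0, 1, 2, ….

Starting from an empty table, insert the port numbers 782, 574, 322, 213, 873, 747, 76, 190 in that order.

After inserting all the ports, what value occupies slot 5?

782: h=2 -> slot 2
574: h=2, h2=11, probe 2,0 -> slot 0
322: h=10 -> slot 10
213: h=5 -> slot 5
873: h=2, h2=10, probe 2,12 -> slot 12
747: h=6 -> slot 6
76: h=11 -> slot 11
190: h=8 -> slot 8
Table: [574, _, 782, _, _, 213, 747, _, 190, _, 322, 76, 873]

213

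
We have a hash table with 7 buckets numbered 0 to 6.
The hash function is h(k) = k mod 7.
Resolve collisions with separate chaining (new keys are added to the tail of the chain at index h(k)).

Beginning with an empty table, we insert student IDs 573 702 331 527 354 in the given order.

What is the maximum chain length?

573 → bucket 6
702 → bucket 2
331 → bucket 2 (collision)
527 → bucket 2 (collision)
354 → bucket 4
Final buckets:
0: ∅
1: ∅
2: 702 -> 331 -> 527
3: ∅
4: 354
5: ∅
6: 573

3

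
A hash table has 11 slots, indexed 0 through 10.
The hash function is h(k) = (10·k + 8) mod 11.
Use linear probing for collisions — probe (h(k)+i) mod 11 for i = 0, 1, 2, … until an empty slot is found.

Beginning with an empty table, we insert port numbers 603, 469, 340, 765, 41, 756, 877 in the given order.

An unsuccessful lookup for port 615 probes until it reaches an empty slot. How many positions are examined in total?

Insert 603: h=10, slot 10 empty → index 10.
Insert 469: h=1, slot 1 empty → index 1.
Insert 340: h=9, slot 9 empty → index 9.
Insert 765: h=2, slot 2 empty → index 2.
Insert 41: h=0, slot 0 empty → index 0.
Insert 756: h=0, slots 0,1,2 occupied → index 3.
Insert 877: h=0, slots 0,1,2,3 occupied → index 4.
Table: [41, 469, 765, 756, 877, ∅, ∅, ∅, ∅, 340, 603]
Lookup 615: h=9, probe 9,10,0,1,2,3,4,5 → slot 5 empty, not found.

8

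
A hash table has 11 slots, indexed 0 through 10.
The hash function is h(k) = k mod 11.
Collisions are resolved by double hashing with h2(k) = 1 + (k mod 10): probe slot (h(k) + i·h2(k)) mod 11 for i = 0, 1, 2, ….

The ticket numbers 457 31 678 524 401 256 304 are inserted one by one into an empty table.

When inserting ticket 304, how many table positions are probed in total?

4

457 hashes to 6; slot 6 is free => place at 6.
31 hashes to 9; slot 9 is free => place at 9.
678 hashes to 7; slot 7 is free => place at 7.
524 hashes to 7, h2=5; 7 taken => place at 1.
401 hashes to 5; slot 5 is free => place at 5.
256 hashes to 3; slot 3 is free => place at 3.
304 hashes to 7, h2=5; 7,1,6 taken => place at 0.
Table: [304, 524, ., 256, ., 401, 457, 678, ., 31, .]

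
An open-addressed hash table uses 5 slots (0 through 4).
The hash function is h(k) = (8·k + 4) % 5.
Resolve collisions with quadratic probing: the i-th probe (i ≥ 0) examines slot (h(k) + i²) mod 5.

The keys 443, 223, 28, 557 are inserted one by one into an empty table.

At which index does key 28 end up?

Insert 443: h=3, slot 3 empty => index 3.
Insert 223: h=3, slot 3 occupied => index 4.
Insert 28: h=3, slots 3,4 occupied => index 2.
Insert 557: h=0, slot 0 empty => index 0.
Table: [557, ∅, 28, 443, 223]

2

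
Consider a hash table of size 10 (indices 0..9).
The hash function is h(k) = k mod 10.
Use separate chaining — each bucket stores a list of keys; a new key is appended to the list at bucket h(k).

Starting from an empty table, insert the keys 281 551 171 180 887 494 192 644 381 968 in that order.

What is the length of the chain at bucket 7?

Insert 281: h=1, bucket 1 empty → new chain.
Insert 551: h=1, bucket 1 nonempty → append to chain.
Insert 171: h=1, bucket 1 nonempty → append to chain.
Insert 180: h=0, bucket 0 empty → new chain.
Insert 887: h=7, bucket 7 empty → new chain.
Insert 494: h=4, bucket 4 empty → new chain.
Insert 192: h=2, bucket 2 empty → new chain.
Insert 644: h=4, bucket 4 nonempty → append to chain.
Insert 381: h=1, bucket 1 nonempty → append to chain.
Insert 968: h=8, bucket 8 empty → new chain.
Final buckets:
0: 180
1: 281 -> 551 -> 171 -> 381
2: 192
3: -
4: 494 -> 644
5: -
6: -
7: 887
8: 968
9: -

1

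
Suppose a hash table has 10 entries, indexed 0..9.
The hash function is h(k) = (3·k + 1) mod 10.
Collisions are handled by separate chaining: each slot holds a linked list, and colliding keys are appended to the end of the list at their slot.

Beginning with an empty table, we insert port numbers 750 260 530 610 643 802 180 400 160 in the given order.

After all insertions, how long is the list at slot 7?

Insert 750: h=1, bucket 1 empty -> new chain.
Insert 260: h=1, bucket 1 nonempty -> append to chain.
Insert 530: h=1, bucket 1 nonempty -> append to chain.
Insert 610: h=1, bucket 1 nonempty -> append to chain.
Insert 643: h=0, bucket 0 empty -> new chain.
Insert 802: h=7, bucket 7 empty -> new chain.
Insert 180: h=1, bucket 1 nonempty -> append to chain.
Insert 400: h=1, bucket 1 nonempty -> append to chain.
Insert 160: h=1, bucket 1 nonempty -> append to chain.
Final buckets:
0: 643
1: 750 -> 260 -> 530 -> 610 -> 180 -> 400 -> 160
2: .
3: .
4: .
5: .
6: .
7: 802
8: .
9: .

1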